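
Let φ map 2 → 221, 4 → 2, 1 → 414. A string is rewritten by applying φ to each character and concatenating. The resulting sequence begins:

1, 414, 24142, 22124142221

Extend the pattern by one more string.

Expanding 22124142221: 2→221, 2→221, 1→414, 2→221, 4→2, 1→414, 4→2, 2→221, 2→221, 2→221, 1→414. Concatenated: 221 221 414 221 2 414 2 221 221 221 414.

22122141422124142221221221414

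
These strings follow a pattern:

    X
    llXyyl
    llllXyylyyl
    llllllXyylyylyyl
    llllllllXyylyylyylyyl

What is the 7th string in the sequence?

s(k+1) = ll·s(k)·yyl, so each term gains ll as a prefix and yyl as a suffix.
From llllllllXyylyylyylyyl, 2 further steps: llllllllXyylyylyylyyl → llllllllllXyylyylyylyylyyl → (answer).

llllllllllllXyylyylyylyylyylyyl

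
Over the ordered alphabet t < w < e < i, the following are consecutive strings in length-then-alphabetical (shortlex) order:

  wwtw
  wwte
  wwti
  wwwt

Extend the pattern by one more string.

Treat wwwt as a base-4 numeral over the given alphabet and add one, carrying through any trailing i's.

wwww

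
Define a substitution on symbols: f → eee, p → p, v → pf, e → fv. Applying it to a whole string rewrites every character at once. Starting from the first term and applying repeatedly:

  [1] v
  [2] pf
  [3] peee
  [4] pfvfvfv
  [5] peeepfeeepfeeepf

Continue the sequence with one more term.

Replace each of the 16 characters of peeepfeeepfeeepf in place — p fv fv fv p eee fv fv fv p eee fv fv fv p eee — and concatenate.

pfvfvfvpeeefvfvfvpeeefvfvfvpeee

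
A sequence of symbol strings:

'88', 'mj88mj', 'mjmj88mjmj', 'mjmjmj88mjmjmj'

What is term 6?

mjmjmjmjmj88mjmjmjmjmj

s(k+1) = mj·s(k)·mj, so each term gains mj as a prefix and mj as a suffix.
From mjmjmj88mjmjmj, 2 further steps: mjmjmj88mjmjmj → mjmjmjmj88mjmjmjmj → (answer).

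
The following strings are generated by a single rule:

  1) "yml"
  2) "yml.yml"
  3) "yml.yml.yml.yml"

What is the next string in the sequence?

s(k+1) = s(k)·.·s(k) — each term doubles the last with '.' between the halves.
One more doubling of yml.yml.yml.yml gives the answer.

yml.yml.yml.yml.yml.yml.yml.yml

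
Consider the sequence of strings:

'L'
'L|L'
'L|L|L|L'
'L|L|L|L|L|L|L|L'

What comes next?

s(k+1) = s(k)·|·s(k) — each term doubles the last with '|' between the halves.
One more doubling of L|L|L|L|L|L|L|L gives the answer.

L|L|L|L|L|L|L|L|L|L|L|L|L|L|L|L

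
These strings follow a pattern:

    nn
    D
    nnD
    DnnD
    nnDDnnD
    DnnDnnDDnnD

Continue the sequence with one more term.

nnDDnnDDnnDnnDDnnD

Each term (from the third on) is the two preceding terms concatenated in order: term 3 = nn·D = nnD.
The next term joins nnDDnnD and DnnDnnDDnnD.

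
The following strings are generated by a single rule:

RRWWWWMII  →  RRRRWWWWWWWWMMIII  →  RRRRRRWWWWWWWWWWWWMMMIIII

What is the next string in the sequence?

Term n consists of 2n R's, followed by 4n W's, followed by n M's, followed by n+1 I's (n = 1, 2, …).
At n = 4 the blocks have lengths 8, 16, 4, 5.

RRRRRRRRWWWWWWWWWWWWWWWWMMMMIIIII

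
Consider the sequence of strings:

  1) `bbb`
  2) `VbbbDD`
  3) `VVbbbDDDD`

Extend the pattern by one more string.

s(k+1) = V·s(k)·DD, so each term gains V as a prefix and DD as a suffix.
Applying this once more to VVbbbDDDD:

VVVbbbDDDDDD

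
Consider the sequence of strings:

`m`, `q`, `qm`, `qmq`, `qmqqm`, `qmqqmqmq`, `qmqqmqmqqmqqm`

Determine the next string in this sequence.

Each term (from the third on) is the previous term followed by the one before it: term 3 = q·m = qm.
The next term joins qmqqmqmqqmqqm and qmqqmqmq.

qmqqmqmqqmqqmqmqqmqmq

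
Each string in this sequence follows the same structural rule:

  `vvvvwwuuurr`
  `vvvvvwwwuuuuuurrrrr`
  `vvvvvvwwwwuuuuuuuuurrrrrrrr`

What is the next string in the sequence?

Reading off run lengths: v runs 4, 5, 6; w runs 2, 3, 4; u runs 3, 6, 9; r runs 2, 5, 8 — each is linear in n (n = 1, 2, …).
Setting n = 4 gives 7, 5, 12, 11 characters in each block.

vvvvvvvwwwwwuuuuuuuuuuuurrrrrrrrrrr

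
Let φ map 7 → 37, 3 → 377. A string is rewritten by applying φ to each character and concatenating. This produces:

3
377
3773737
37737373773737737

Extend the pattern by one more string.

φ(37737373773737737) expands symbol-by-symbol to 377 37 37 377 37 377 37 377 37 37 377 37 377 37 37 377 37; joining the 17 pieces gives the next term.

37737373773737737377373737737377373737737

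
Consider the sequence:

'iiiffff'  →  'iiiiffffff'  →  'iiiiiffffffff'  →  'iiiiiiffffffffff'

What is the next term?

iiiiiiiffffffffffff

Each string has the form i^{n+1} f^{2n}, where the shown terms are n = 2, 3, 4, 5.
Setting n = 6 gives 7, 12 characters in each block.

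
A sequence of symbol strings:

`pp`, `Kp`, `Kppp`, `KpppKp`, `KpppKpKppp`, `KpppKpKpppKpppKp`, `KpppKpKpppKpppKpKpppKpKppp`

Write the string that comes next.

KpppKpKpppKpppKpKpppKpKpppKpppKpKpppKpppKp

From term 3 onward, concatenate the last term with the second-to-last: Kp·pp = Kppp, Kppp·Kp = KpppKp, …
Continuing: KpppKpKpppKpppKpKpppKpKppp · KpppKpKpppKpppKp gives term 8.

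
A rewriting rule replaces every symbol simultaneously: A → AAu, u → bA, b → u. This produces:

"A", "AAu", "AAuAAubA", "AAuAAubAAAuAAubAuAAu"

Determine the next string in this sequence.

AAuAAubAAAuAAubAuAAuAAuAAubAAAuAAubAuAAubAAAuAAubA

φ(AAuAAubAAAuAAubAuAAu) expands symbol-by-symbol to AAu AAu bA AAu AAu bA u AAu AAu AAu bA AAu AAu bA u AAu bA AAu AAu bA; joining the 20 pieces gives the next term.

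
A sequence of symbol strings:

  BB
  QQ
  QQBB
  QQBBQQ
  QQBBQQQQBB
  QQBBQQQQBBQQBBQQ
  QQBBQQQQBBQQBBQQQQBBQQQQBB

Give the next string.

From term 3 onward, concatenate the last term with the second-to-last: QQ·BB = QQBB, QQBB·QQ = QQBBQQ, …
The next term joins QQBBQQQQBBQQBBQQQQBBQQQQBB and QQBBQQQQBBQQBBQQ.

QQBBQQQQBBQQBBQQQQBBQQQQBBQQBBQQQQBBQQBBQQ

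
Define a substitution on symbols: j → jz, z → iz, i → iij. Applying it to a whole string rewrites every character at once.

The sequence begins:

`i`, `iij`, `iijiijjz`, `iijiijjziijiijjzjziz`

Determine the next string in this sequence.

Applying the rule to each of the 20 symbols of iijiijjziijiijjzjziz gives the pieces iij iij jz iij iij jz jz iz iij iij jz iij iij jz jz iz jz iz iij iz, which concatenate to the answer.

iijiijjziijiijjzjziziijiijjziijiijjzjzizjziziijiz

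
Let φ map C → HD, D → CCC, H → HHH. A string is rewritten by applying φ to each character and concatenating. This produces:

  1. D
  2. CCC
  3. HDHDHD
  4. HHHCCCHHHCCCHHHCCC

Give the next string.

HHHHHHHHHHDHDHDHHHHHHHHHHDHDHDHHHHHHHHHHDHDHD

Applying the rule to each of the 18 symbols of HHHCCCHHHCCCHHHCCC gives the pieces HHH HHH HHH HD HD HD HHH HHH HHH HD HD HD HHH HHH HHH HD HD HD, which concatenate to the answer.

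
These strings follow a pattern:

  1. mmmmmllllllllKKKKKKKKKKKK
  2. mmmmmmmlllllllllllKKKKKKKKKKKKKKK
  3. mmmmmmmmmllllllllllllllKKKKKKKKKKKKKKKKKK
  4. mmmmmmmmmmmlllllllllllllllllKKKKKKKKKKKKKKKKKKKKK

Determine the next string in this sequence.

mmmmmmmmmmmmmllllllllllllllllllllKKKKKKKKKKKKKKKKKKKKKKKK

The n-th term is 2n-1 m's then 3n-1 l's then 3n+3 K's, where the shown terms are n = 3, 4, 5, 6.
Setting n = 7 gives 13, 20, 24 characters in each block.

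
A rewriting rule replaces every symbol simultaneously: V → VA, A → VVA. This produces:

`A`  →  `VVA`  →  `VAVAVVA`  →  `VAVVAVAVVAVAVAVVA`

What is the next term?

VAVVAVAVAVVAVAVVAVAVAVVAVAVVAVAVVAVAVAVVA

Replace each of the 17 characters of VAVVAVAVVAVAVAVVA in place — VA VVA VA VA VVA VA VVA VA VA VVA VA VVA VA VVA VA VA VVA — and concatenate.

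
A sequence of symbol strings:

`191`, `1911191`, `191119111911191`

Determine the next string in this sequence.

Every step duplicates the string with '1' between the halves.
Doubling 191119111911191 with '1' between the halves:

1911191119111911191119111911191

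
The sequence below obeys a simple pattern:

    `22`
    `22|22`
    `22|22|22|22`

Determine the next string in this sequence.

Every step duplicates the string with '|' between the halves.
So the next term is two copies of 22|22|22|22 with '|' between the halves.

22|22|22|22|22|22|22|22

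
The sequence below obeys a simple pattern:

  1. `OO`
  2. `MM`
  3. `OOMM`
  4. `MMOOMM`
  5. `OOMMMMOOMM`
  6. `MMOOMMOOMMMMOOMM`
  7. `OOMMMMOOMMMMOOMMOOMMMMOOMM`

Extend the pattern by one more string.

From term 3 onward, concatenate the second-to-last term with the last: OO·MM = OOMM, MM·OOMM = MMOOMM, …
The next term joins MMOOMMOOMMMMOOMM and OOMMMMOOMMMMOOMMOOMMMMOOMM.

MMOOMMOOMMMMOOMMOOMMMMOOMMMMOOMMOOMMMMOOMM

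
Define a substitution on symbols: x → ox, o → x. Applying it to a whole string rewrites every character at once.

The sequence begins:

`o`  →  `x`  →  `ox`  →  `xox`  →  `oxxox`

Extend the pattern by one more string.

xoxoxxox

Rewriting each symbol of oxxox: o→x, x→ox, x→ox, o→x, x→ox, which concatenates to x ox ox x ox.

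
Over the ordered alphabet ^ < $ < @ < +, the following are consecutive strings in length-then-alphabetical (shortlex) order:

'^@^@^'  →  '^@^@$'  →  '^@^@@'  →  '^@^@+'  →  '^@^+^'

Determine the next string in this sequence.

Find the rightmost character of ^@^+^ below +, bump it to the next letter, and reset everything to its right to ^.

^@^+$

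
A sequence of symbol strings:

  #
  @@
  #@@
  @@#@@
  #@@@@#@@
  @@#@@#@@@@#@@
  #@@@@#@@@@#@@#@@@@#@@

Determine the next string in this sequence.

@@#@@#@@@@#@@#@@@@#@@@@#@@#@@@@#@@

From term 3 onward, concatenate the second-to-last term with the last: #·@@ = #@@, @@·#@@ = @@#@@, …
Continuing: @@#@@#@@@@#@@ · #@@@@#@@@@#@@#@@@@#@@ gives term 8.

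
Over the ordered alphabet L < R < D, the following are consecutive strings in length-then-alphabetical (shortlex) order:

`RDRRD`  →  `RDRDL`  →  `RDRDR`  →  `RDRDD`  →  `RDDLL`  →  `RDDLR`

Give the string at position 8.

Continuing the enumeration 2 steps past RDDLR: RDDLR → RDDLD → (answer).

RDDRL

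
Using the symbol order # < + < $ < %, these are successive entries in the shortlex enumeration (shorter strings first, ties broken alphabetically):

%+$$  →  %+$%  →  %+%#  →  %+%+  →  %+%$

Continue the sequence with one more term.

The successor of %+%$ increments the rightmost position that isn't already % and resets every position after it to #.

%+%%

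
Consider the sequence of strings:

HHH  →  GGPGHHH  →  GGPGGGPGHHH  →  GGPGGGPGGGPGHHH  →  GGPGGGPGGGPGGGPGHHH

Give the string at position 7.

Every step adds GGPG at the front: s(k+1) = GGPG·s(k).
From GGPGGGPGGGPGGGPGHHH, 2 further steps: GGPGGGPGGGPGGGPGHHH → GGPGGGPGGGPGGGPGGGPGHHH → (answer).

GGPGGGPGGGPGGGPGGGPGGGPGHHH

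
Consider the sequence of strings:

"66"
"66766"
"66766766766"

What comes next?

s(k+1) = s(k)·7·s(k) — each term doubles the last with '7' between the halves.
Doubling 66766766766 with '7' between the halves:

66766766766766766766766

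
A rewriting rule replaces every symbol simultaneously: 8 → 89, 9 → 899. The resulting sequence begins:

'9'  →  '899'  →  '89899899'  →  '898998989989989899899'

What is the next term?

Replace each of the 21 characters of 898998989989989899899 in place — 89 899 89 899 899 89 899 89 899 899 89 899 899 89 899 89 899 899 89 899 899 — and concatenate.

8989989899899898998989989989899899898998989989989899899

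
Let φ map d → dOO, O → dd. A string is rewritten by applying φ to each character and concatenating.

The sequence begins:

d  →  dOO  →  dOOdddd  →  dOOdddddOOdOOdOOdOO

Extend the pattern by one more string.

φ(dOOdddddOOdOOdOOdOO) expands symbol-by-symbol to dOO dd dd dOO dOO dOO dOO dOO dd dd dOO dd dd dOO dd dd dOO dd dd; joining the 19 pieces gives the next term.

dOOdddddOOdOOdOOdOOdOOdddddOOdddddOOdddddOOdddd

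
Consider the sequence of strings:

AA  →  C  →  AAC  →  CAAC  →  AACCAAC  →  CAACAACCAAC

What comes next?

AACCAACCAACAACCAAC

This is a Fibonacci-style word recurrence s(k) = s(k−2)·s(k−1): e.g. AA·C = AAC.
The next term joins AACCAAC and CAACAACCAAC.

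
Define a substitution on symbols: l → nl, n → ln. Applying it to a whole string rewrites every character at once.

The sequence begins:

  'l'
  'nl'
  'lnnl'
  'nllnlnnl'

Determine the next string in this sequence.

lnnlnllnnllnlnnl

Apply φ to nllnlnnl symbol by symbol: n→ln, l→nl, l→nl, n→ln, l→nl, n→ln, n→ln, l→nl; joined: ln nl nl ln nl ln ln nl.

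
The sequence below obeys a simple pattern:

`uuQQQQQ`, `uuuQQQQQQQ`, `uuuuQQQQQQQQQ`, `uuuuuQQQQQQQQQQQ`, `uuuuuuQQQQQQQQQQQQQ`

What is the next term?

Each string has the form u^{n-1} Q^{2n-1}, where the shown terms are n = 3, 4, 5, 6, 7.
For the next term, n = 8, so the run lengths are 7, 15.

uuuuuuuQQQQQQQQQQQQQQQ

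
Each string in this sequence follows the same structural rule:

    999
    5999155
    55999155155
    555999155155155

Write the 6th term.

55555999155155155155155

Every step adds 5 to the front and 155 to the end of the previous string.
From 555999155155155, 2 further steps: 555999155155155 → 5555999155155155155 → (answer).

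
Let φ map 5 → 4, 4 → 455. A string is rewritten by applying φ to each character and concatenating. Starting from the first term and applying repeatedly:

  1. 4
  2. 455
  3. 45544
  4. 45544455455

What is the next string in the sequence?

455444554554554445544

Apply φ to 45544455455 symbol by symbol: 4→455, 5→4, 5→4, 4→455, 4→455, 4→455, 5→4, 5→4, 4→455, 5→4, 5→4; joined: 455 4 4 455 455 455 4 4 455 4 4.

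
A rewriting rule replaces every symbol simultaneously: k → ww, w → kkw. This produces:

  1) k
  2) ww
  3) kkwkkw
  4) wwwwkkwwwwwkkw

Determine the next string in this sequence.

Rewriting the 14 symbols of wwwwkkwwwwwkkw one by one yields kkw kkw kkw kkw ww ww kkw kkw kkw kkw kkw ww ww kkw; concatenated:

kkwkkwkkwkkwwwwwkkwkkwkkwkkwkkwwwwwkkw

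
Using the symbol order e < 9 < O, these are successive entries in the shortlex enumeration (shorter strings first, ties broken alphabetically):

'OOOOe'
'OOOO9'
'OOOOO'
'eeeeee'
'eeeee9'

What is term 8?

Continuing the enumeration 3 steps past eeeee9: eeeee9 → eeeeeO → eeee9e → (answer).

eeee99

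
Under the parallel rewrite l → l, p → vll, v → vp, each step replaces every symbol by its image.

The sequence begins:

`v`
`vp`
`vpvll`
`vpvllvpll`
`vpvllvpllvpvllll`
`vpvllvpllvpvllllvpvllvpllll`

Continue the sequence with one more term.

vpvllvpllvpvllllvpvllvpllllvpvllvpllvpvllllll

φ(vpvllvpllvpvllllvpvllvpllll) expands symbol-by-symbol to vp vll vp l l vp vll l l vp vll vp l l l l vp vll vp l l vp vll l l l l; joining the 27 pieces gives the next term.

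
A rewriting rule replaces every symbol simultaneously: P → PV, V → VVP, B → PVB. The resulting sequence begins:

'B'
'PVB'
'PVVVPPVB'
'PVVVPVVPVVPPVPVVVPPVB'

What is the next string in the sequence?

PVVVPVVPVVPPVVVPVVPPVVVPVVPPVPVVVPPVVVPVVPVVPPVPVVVPPVB

φ(PVVVPVVPVVPPVPVVVPPVB) expands symbol-by-symbol to PV VVP VVP VVP PV VVP VVP PV VVP VVP PV PV VVP PV VVP VVP VVP PV PV VVP PVB; joining the 21 pieces gives the next term.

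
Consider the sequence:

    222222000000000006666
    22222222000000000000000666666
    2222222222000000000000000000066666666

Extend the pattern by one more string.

The n-th term is 2n+2 2's then 4n+3 0's then 2n 6's, where the shown terms are n = 2, 3, 4.
For the next term, n = 5, so the run lengths are 12, 23, 10.

222222222222000000000000000000000006666666666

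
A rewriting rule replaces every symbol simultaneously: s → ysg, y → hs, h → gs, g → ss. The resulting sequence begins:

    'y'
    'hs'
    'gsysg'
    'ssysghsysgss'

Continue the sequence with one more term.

ysgysghsysgssgsysghsysgssysgysg

Apply φ to ssysghsysgss symbol by symbol: s→ysg, s→ysg, y→hs, s→ysg, g→ss, h→gs, s→ysg, y→hs, s→ysg, g→ss, s→ysg, s→ysg; joined: ysg ysg hs ysg ss gs ysg hs ysg ss ysg ysg.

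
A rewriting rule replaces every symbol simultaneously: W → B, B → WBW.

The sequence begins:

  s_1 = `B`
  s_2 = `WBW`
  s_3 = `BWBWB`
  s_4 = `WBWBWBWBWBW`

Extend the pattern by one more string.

BWBWBWBWBWBWBWBWBWBWB

Rewriting each symbol of WBWBWBWBWBW: W→B, B→WBW, W→B, B→WBW, W→B, B→WBW, W→B, B→WBW, W→B, B→WBW, W→B, which concatenates to B WBW B WBW B WBW B WBW B WBW B.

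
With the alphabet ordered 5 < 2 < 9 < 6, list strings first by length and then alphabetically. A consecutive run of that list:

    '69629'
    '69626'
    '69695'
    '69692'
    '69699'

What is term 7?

69665

Advancing 2 positions from 69699 through 69699 → 69696 reaches term 7.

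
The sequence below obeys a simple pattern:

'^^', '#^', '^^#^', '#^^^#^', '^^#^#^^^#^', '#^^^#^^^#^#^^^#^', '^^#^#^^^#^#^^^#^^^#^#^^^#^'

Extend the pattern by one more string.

Each term (from the third on) is the two preceding terms concatenated in order: term 3 = ^^·#^ = ^^#^.
The next term joins #^^^#^^^#^#^^^#^ and ^^#^#^^^#^#^^^#^^^#^#^^^#^.

#^^^#^^^#^#^^^#^^^#^#^^^#^#^^^#^^^#^#^^^#^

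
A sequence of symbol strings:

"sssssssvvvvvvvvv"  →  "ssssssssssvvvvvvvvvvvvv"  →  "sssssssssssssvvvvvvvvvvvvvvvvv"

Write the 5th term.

Term n consists of 3n+1 s's, followed by 4n+1 v's, where the shown terms are n = 2, 3, 4.
For term 5, n = 6, so the run lengths are 19, 25.

sssssssssssssssssssvvvvvvvvvvvvvvvvvvvvvvvvv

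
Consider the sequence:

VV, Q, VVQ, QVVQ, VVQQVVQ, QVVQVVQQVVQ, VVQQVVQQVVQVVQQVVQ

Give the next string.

QVVQVVQQVVQVVQQVVQQVVQVVQQVVQ

This is a Fibonacci-style word recurrence s(k) = s(k−2)·s(k−1): e.g. VV·Q = VVQ.
So term 8 is QVVQVVQQVVQ·VVQQVVQQVVQVVQQVVQ.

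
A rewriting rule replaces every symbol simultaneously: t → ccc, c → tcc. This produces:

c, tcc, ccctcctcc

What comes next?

tcctcctccccctcctccccctcctcc

Expanding ccctcctcc: c→tcc, c→tcc, c→tcc, t→ccc, c→tcc, c→tcc, t→ccc, c→tcc, c→tcc. Concatenated: tcc tcc tcc ccc tcc tcc ccc tcc tcc.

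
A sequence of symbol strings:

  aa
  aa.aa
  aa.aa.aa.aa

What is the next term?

Every step duplicates the string with '.' between the halves.
One more doubling of aa.aa.aa.aa gives the answer.

aa.aa.aa.aa.aa.aa.aa.aa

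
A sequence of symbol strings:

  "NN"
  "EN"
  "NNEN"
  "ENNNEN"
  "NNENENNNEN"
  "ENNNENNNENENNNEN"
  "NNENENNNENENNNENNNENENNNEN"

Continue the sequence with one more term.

From term 3 onward, concatenate the second-to-last term with the last: NN·EN = NNEN, EN·NNEN = ENNNEN, …
Continuing: ENNNENNNENENNNEN · NNENENNNENENNNENNNENENNNEN gives term 8.

ENNNENNNENENNNENNNENENNNENENNNENNNENENNNEN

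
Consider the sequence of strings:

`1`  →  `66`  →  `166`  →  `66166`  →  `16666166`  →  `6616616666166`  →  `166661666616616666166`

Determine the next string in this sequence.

This is a Fibonacci-style word recurrence s(k) = s(k−2)·s(k−1): e.g. 1·66 = 166.
The next term joins 6616616666166 and 166661666616616666166.

6616616666166166661666616616666166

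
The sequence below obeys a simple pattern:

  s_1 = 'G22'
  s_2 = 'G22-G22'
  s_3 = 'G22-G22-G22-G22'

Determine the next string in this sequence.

G22-G22-G22-G22-G22-G22-G22-G22

Every step duplicates the string with '-' between the halves.
So the next term is two copies of G22-G22-G22-G22 with '-' between the halves.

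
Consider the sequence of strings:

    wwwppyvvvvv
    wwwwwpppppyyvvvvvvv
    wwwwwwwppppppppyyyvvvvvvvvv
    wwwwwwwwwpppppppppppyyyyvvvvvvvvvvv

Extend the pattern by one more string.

Each string has the form w^{2n+1} p^{3n-1} y^{n} v^{2n+3} (n = 1, 2, …).
At n = 5 the blocks have lengths 11, 14, 5, 13.

wwwwwwwwwwwppppppppppppppyyyyyvvvvvvvvvvvvv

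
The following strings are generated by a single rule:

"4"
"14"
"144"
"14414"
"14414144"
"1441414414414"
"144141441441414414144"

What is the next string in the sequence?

Each term (from the third on) is the previous term followed by the one before it: term 3 = 14·4 = 144.
The next term joins 144141441441414414144 and 1441414414414.

1441414414414144141441441414414414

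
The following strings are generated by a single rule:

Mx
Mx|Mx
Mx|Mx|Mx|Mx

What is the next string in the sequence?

Each string is two copies of the previous one joined by '|'.
Doubling Mx|Mx|Mx|Mx with '|' between the halves:

Mx|Mx|Mx|Mx|Mx|Mx|Mx|Mx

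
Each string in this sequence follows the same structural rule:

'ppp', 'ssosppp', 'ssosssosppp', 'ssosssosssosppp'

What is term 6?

The strings grow by a fixed prefix ssos each time.
From ssosssosssosppp, 2 further steps: ssosssosssosppp → ssosssosssosssosppp → (answer).

ssosssosssosssosssosppp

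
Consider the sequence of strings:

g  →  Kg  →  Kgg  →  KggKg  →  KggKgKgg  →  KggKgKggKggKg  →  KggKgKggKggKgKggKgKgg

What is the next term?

Each term (from the third on) is the previous term followed by the one before it: term 3 = Kg·g = Kgg.
Continuing: KggKgKggKggKgKggKgKgg · KggKgKggKggKg gives term 8.

KggKgKggKggKgKggKgKggKggKgKggKggKg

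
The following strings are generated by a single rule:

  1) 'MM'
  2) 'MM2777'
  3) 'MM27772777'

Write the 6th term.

The strings grow by a fixed suffix 2777 each time.
From MM27772777, 3 further steps: MM27772777 → MM277727772777 → MM2777277727772777 → (answer).

MM27772777277727772777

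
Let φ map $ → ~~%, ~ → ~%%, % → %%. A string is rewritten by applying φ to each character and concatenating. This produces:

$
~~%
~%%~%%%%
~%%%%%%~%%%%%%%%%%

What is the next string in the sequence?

Applying the rule to each of the 18 symbols of ~%%%%%%~%%%%%%%%%% gives the pieces ~%% %% %% %% %% %% %% ~%% %% %% %% %% %% %% %% %% %% %%, which concatenate to the answer.

~%%%%%%%%%%%%%%~%%%%%%%%%%%%%%%%%%%%%%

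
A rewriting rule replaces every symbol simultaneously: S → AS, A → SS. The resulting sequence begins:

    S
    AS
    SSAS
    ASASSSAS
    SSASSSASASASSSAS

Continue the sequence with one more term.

Rewriting the 16 symbols of SSASSSASASASSSAS one by one yields AS AS SS AS AS AS SS AS SS AS SS AS AS AS SS AS; concatenated:

ASASSSASASASSSASSSASSSASASASSSAS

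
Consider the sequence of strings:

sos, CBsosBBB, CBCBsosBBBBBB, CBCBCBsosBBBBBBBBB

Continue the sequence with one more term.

Every step adds CB to the front and BBB to the end of the previous string.
Applying this once more to CBCBCBsosBBBBBBBBB:

CBCBCBCBsosBBBBBBBBBBBB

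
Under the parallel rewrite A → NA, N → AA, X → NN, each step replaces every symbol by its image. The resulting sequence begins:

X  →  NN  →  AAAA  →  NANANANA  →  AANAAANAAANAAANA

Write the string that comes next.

Rewriting the 16 symbols of AANAAANAAANAAANA one by one yields NA NA AA NA NA NA AA NA NA NA AA NA NA NA AA NA; concatenated:

NANAAANANANAAANANANAAANANANAAANA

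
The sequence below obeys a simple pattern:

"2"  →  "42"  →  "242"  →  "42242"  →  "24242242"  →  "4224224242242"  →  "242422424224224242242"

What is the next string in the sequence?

This is a Fibonacci-style word recurrence s(k) = s(k−2)·s(k−1): e.g. 2·42 = 242.
Continuing: 4224224242242 · 242422424224224242242 gives term 8.

4224224242242242422424224224242242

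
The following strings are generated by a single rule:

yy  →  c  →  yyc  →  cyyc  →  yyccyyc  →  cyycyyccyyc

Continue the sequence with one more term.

This is a Fibonacci-style word recurrence s(k) = s(k−2)·s(k−1): e.g. yy·c = yyc.
Continuing: yyccyyc · cyycyyccyyc gives term 7.

yyccyyccyycyyccyyc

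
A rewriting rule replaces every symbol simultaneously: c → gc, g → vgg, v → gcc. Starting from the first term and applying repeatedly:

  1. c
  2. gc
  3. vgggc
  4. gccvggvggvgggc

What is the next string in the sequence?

φ(gccvggvggvgggc) expands symbol-by-symbol to vgg gc gc gcc vgg vgg gcc vgg vgg gcc vgg vgg vgg gc; joining the 14 pieces gives the next term.

vgggcgcgccvggvgggccvggvgggccvggvggvgggc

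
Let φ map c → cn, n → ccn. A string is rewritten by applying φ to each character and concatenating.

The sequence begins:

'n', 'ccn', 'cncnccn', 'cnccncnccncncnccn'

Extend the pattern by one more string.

φ(cnccncnccncncnccn) expands symbol-by-symbol to cn ccn cn cn ccn cn ccn cn cn ccn cn ccn cn ccn cn cn ccn; joining the 17 pieces gives the next term.

cnccncncnccncnccncncnccncnccncnccncncnccn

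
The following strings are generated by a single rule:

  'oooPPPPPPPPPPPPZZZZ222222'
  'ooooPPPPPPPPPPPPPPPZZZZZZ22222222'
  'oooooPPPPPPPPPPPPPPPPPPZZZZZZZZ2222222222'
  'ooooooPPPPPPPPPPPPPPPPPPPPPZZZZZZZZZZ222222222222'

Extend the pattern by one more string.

oooooooPPPPPPPPPPPPPPPPPPPPPPPPZZZZZZZZZZZZ22222222222222

Reading off run lengths: o runs 3, 4, 5, 6; P runs 12, 15, 18, 21; Z runs 4, 6, 8, 10; 2 runs 6, 8, 10, 12 — each is linear in n, where the shown terms are n = 3, 4, 5, 6.
Setting n = 7 gives 7, 24, 12, 14 characters in each block.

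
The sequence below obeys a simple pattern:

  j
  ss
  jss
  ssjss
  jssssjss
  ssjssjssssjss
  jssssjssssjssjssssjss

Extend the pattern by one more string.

From term 3 onward, concatenate the second-to-last term with the last: j·ss = jss, ss·jss = ssjss, …
Continuing: ssjssjssssjss · jssssjssssjssjssssjss gives term 8.

ssjssjssssjssjssssjssssjssjssssjss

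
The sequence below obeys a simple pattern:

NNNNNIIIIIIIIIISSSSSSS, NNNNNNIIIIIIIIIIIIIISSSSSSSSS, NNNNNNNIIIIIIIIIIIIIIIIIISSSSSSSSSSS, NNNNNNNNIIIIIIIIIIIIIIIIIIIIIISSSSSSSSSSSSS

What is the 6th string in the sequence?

NNNNNNNNNNIIIIIIIIIIIIIIIIIIIIIIIIIIIIIISSSSSSSSSSSSSSSSS

Term n consists of n+3 N's, followed by 4n+2 I's, followed by 2n+3 S's, where the shown terms are n = 2, 3, 4, 5.
Setting n = 7 gives 10, 30, 17 characters in each block.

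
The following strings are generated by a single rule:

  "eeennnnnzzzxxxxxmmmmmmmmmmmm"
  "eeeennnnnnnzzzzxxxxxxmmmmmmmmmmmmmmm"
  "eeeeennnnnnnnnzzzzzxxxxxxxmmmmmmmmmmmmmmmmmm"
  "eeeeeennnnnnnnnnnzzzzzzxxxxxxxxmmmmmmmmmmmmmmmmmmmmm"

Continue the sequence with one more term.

Term n consists of n e's, followed by 2n-1 n's, followed by n z's, followed by n+2 x's, followed by 3n+3 m's, where the shown terms are n = 3, 4, 5, 6.
Setting n = 7 gives 7, 13, 7, 9, 24 characters in each block.

eeeeeeennnnnnnnnnnnnzzzzzzzxxxxxxxxxmmmmmmmmmmmmmmmmmmmmmmmm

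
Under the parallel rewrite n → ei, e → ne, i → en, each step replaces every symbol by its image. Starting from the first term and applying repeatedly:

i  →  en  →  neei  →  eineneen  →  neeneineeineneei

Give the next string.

Rewriting the 16 symbols of neeneineeineneei one by one yields ei ne ne ei ne en ei ne ne en ei ne ei ne ne en; concatenated:

eineneeineeneineneeneineeineneen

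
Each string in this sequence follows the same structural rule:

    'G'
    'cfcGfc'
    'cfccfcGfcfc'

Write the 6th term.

s(k+1) = cfc·s(k)·fc, so each term gains cfc as a prefix and fc as a suffix.
From cfccfcGfcfc, 3 further steps: cfccfcGfcfc → cfccfccfcGfcfcfc → cfccfccfccfcGfcfcfcfc → (answer).

cfccfccfccfccfcGfcfcfcfcfc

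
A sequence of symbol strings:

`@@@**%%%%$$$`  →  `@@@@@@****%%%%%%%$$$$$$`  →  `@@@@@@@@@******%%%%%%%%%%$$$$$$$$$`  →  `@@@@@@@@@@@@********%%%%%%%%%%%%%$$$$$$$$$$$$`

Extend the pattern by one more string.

@@@@@@@@@@@@@@@**********%%%%%%%%%%%%%%%%$$$$$$$$$$$$$$$

Reading off run lengths: @ runs 3, 6, 9, 12; * runs 2, 4, 6, 8; % runs 4, 7, 10, 13; $ runs 3, 6, 9, 12 — each is linear in n (n = 1, 2, …).
Setting n = 5 gives 15, 10, 16, 15 characters in each block.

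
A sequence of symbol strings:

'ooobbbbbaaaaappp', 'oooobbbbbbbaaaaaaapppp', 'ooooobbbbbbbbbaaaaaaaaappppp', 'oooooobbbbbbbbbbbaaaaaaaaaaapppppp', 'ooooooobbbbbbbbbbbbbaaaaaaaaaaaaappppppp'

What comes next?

oooooooobbbbbbbbbbbbbbbaaaaaaaaaaaaaaapppppppp

Reading off run lengths: o runs 3, 4, 5, 6, 7; b runs 5, 7, 9, 11, 13; a runs 5, 7, 9, 11, 13; p runs 3, 4, 5, 6, 7 — each is linear in n, where the shown terms are n = 2, 3, 4, 5, 6.
Setting n = 7 gives 8, 15, 15, 8 characters in each block.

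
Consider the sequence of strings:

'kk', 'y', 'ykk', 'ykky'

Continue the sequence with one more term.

From term 3 onward, concatenate the last term with the second-to-last: y·kk = ykk, ykk·y = ykky, …
So term 5 is ykky·ykk.

ykkyykk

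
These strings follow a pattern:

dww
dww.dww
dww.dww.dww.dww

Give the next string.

Every step duplicates the string with '.' between the halves.
One more doubling of dww.dww.dww.dww gives the answer.

dww.dww.dww.dww.dww.dww.dww.dww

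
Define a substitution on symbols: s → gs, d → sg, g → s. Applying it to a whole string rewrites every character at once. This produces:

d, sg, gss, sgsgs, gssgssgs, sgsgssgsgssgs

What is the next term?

gssgssgsgssgssgsgssgs

φ(sgsgssgsgssgs) expands symbol-by-symbol to gs s gs s gs gs s gs s gs gs s gs; joining the 13 pieces gives the next term.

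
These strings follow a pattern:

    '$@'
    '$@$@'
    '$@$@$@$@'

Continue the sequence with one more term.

$@$@$@$@$@$@$@$@

Every step duplicates the string.
One more doubling of $@$@$@$@ gives the answer.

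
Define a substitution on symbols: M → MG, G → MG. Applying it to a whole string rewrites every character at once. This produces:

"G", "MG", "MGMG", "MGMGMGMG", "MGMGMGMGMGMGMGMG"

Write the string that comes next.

φ(MGMGMGMGMGMGMGMG) expands symbol-by-symbol to MG MG MG MG MG MG MG MG MG MG MG MG MG MG MG MG; joining the 16 pieces gives the next term.

MGMGMGMGMGMGMGMGMGMGMGMGMGMGMGMG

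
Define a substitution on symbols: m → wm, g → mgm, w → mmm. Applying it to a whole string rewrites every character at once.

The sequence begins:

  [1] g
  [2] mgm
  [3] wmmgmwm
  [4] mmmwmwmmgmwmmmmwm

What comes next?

Replace each of the 17 characters of mmmwmwmmgmwmmmmwm in place — wm wm wm mmm wm mmm wm wm mgm wm mmm wm wm wm wm mmm wm — and concatenate.

wmwmwmmmmwmmmmwmwmmgmwmmmmwmwmwmwmmmmwm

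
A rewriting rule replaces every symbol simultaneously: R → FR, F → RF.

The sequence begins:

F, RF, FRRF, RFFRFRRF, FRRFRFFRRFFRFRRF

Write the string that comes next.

Applying the rule to each of the 16 symbols of FRRFRFFRRFFRFRRF gives the pieces RF FR FR RF FR RF RF FR FR RF RF FR RF FR FR RF, which concatenate to the answer.

RFFRFRRFFRRFRFFRFRRFRFFRRFFRFRRF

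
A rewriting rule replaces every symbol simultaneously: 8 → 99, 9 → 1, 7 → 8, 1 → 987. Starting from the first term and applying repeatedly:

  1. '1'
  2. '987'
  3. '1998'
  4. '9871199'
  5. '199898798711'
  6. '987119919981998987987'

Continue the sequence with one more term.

Replace each of the 21 characters of 987119919981998987987 in place — 1 99 8 987 987 1 1 987 1 1 99 987 1 1 99 1 99 8 1 99 8 — and concatenate.

1998987987119871199987119919981998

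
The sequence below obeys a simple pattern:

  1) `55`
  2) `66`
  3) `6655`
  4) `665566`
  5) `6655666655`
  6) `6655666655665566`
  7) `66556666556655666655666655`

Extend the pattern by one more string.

665566665566556666556666556655666655665566

From term 3 onward, concatenate the last term with the second-to-last: 66·55 = 6655, 6655·66 = 665566, …
The next term joins 66556666556655666655666655 and 6655666655665566.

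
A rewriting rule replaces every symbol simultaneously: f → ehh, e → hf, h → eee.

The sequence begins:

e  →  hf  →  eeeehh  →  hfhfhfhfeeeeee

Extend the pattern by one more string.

Replace each of the 14 characters of hfhfhfhfeeeeee in place — eee ehh eee ehh eee ehh eee ehh hf hf hf hf hf hf — and concatenate.

eeeehheeeehheeeehheeeehhhfhfhfhfhfhf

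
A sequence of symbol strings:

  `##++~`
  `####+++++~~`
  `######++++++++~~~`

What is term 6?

Reading off run lengths: # runs 2, 4, 6; + runs 2, 5, 8; ~ runs 1, 2, 3 — each is linear in n (n = 1, 2, …).
At n = 6 the blocks have lengths 12, 17, 6.

############+++++++++++++++++~~~~~~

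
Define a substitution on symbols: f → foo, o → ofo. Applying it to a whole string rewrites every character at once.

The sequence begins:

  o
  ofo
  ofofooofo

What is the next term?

Apply φ to ofofooofo symbol by symbol: o→ofo, f→foo, o→ofo, f→foo, o→ofo, o→ofo, o→ofo, f→foo, o→ofo; joined: ofo foo ofo foo ofo ofo ofo foo ofo.

ofofooofofooofoofoofofooofo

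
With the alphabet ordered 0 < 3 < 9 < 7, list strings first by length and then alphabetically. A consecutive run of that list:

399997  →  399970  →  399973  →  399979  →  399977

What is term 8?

Continuing the enumeration 3 steps past 399977: 399977 → 399700 → 399703 → (answer).

399709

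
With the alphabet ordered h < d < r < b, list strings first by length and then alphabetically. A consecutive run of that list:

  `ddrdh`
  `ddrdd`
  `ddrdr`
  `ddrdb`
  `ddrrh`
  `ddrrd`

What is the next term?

Treat ddrrd as a base-4 numeral over the given alphabet and add one, carrying through any trailing b's.

ddrrr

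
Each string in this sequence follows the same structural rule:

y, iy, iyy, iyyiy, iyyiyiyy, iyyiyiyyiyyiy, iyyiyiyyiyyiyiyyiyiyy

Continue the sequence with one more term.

iyyiyiyyiyyiyiyyiyiyyiyyiyiyyiyyiy

From term 3 onward, concatenate the last term with the second-to-last: iy·y = iyy, iyy·iy = iyyiy, …
Continuing: iyyiyiyyiyyiyiyyiyiyy · iyyiyiyyiyyiy gives term 8.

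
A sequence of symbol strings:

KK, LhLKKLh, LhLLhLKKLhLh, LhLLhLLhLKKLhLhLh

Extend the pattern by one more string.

Every step adds LhL to the front and Lh to the end of the previous string.
Applying this once more to LhLLhLLhLKKLhLhLh:

LhLLhLLhLLhLKKLhLhLhLh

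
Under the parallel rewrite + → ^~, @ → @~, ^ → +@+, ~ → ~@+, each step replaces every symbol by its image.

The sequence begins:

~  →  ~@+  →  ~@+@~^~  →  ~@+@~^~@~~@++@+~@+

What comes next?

Rewriting the 18 symbols of ~@+@~^~@~~@++@+~@+ one by one yields ~@+ @~ ^~ @~ ~@+ +@+ ~@+ @~ ~@+ ~@+ @~ ^~ ^~ @~ ^~ ~@+ @~ ^~; concatenated:

~@+@~^~@~~@++@+~@+@~~@+~@+@~^~^~@~^~~@+@~^~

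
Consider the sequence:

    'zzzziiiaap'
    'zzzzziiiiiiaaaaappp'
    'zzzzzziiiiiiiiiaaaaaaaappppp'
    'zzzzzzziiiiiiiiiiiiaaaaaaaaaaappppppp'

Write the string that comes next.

Term n consists of n+3 z's, followed by 3n i's, followed by 3n-1 a's, followed by 2n-1 p's (n = 1, 2, …).
Setting n = 5 gives 8, 15, 14, 9 characters in each block.

zzzzzzzziiiiiiiiiiiiiiiaaaaaaaaaaaaaappppppppp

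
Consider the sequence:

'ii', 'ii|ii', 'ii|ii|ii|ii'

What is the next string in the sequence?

s(k+1) = s(k)·|·s(k) — each term doubles the last with '|' between the halves.
So the next term is two copies of ii|ii|ii|ii with '|' between the halves.

ii|ii|ii|ii|ii|ii|ii|ii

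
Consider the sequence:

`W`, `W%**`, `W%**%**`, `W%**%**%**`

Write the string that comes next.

W%**%**%**%**

The strings grow by a fixed suffix %** each time.
So the next term is W%**%**%**·%**.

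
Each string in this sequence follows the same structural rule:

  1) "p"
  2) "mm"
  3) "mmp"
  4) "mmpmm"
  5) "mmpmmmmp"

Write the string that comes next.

This is a Fibonacci-style word recurrence s(k) = s(k−1)·s(k−2): e.g. mm·p = mmp.
The next term joins mmpmmmmp and mmpmm.

mmpmmmmpmmpmm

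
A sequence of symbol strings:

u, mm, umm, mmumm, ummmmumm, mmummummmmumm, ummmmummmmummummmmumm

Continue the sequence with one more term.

From term 3 onward, concatenate the second-to-last term with the last: u·mm = umm, mm·umm = mmumm, …
Continuing: mmummummmmumm · ummmmummmmummummmmumm gives term 8.

mmummummmmummummmmummmmummummmmumm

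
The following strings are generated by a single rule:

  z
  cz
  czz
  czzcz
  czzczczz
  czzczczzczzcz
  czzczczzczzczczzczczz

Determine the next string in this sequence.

czzczczzczzczczzczczzczzczczzczzcz

This is a Fibonacci-style word recurrence s(k) = s(k−1)·s(k−2): e.g. cz·z = czz.
So term 8 is czzczczzczzczczzczczz·czzczczzczzcz.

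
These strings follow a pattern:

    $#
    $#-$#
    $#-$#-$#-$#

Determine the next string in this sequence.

Every step duplicates the string with '-' between the halves.
Doubling $#-$#-$#-$# with '-' between the halves:

$#-$#-$#-$#-$#-$#-$#-$#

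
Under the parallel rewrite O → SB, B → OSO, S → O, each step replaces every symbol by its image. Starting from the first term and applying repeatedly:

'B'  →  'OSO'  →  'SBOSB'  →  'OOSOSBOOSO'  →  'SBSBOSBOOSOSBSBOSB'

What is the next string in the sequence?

Rewriting the 18 symbols of SBSBOSBOOSOSBSBOSB one by one yields O OSO O OSO SB O OSO SB SB O SB O OSO O OSO SB O OSO; concatenated:

OOSOOOSOSBOOSOSBSBOSBOOSOOOSOSBOOSO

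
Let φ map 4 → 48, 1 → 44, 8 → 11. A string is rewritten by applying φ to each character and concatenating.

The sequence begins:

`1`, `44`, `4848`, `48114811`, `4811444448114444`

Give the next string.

Applying the rule to each of the 16 symbols of 4811444448114444 gives the pieces 48 11 44 44 48 48 48 48 48 11 44 44 48 48 48 48, which concatenate to the answer.

48114444484848484811444448484848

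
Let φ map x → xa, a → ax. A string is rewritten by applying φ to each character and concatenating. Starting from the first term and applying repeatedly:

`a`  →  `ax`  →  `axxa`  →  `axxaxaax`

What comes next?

Expanding axxaxaax: a→ax, x→xa, x→xa, a→ax, x→xa, a→ax, a→ax, x→xa. Concatenated: ax xa xa ax xa ax ax xa.

axxaxaaxxaaxaxxa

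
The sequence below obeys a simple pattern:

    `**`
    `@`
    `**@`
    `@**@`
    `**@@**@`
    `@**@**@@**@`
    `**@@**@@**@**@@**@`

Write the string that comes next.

Each term (from the third on) is the two preceding terms concatenated in order: term 3 = **·@ = **@.
Continuing: @**@**@@**@ · **@@**@@**@**@@**@ gives term 8.

@**@**@@**@**@@**@@**@**@@**@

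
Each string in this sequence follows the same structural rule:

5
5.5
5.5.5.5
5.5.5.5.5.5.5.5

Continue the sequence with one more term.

s(k+1) = s(k)·.·s(k) — each term doubles the last with '.' between the halves.
So the next term is two copies of 5.5.5.5.5.5.5.5 with '.' between the halves.

5.5.5.5.5.5.5.5.5.5.5.5.5.5.5.5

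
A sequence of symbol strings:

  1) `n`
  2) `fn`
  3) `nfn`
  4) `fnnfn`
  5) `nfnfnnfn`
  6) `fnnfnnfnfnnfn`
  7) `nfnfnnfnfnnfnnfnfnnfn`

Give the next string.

fnnfnnfnfnnfnnfnfnnfnfnnfnnfnfnnfn

This is a Fibonacci-style word recurrence s(k) = s(k−2)·s(k−1): e.g. n·fn = nfn.
The next term joins fnnfnnfnfnnfn and nfnfnnfnfnnfnnfnfnnfn.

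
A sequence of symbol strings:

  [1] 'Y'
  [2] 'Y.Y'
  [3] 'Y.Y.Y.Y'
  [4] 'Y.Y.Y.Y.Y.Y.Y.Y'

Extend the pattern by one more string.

s(k+1) = s(k)·.·s(k) — each term doubles the last with '.' between the halves.
One more doubling of Y.Y.Y.Y.Y.Y.Y.Y gives the answer.

Y.Y.Y.Y.Y.Y.Y.Y.Y.Y.Y.Y.Y.Y.Y.Y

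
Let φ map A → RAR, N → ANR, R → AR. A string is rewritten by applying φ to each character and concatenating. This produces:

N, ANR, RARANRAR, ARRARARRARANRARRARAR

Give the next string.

Replace each of the 20 characters of ARRARARRARANRARRARAR in place — RAR AR AR RAR AR RAR AR AR RAR AR RAR ANR AR RAR AR AR RAR AR RAR AR — and concatenate.

RARARARRARARRARARARRARARRARANRARRARARARRARARRARAR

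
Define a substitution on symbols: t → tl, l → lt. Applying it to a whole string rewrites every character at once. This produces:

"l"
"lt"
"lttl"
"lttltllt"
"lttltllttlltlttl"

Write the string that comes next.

lttltllttlltlttltlltlttllttltllt

φ(lttltllttlltlttl) expands symbol-by-symbol to lt tl tl lt tl lt lt tl tl lt lt tl lt tl tl lt; joining the 16 pieces gives the next term.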